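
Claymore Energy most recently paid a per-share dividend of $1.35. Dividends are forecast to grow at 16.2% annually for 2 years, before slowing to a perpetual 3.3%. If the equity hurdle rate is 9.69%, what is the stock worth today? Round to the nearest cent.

$27.44

Two-stage DDM. Project D₁…D_2 at 0.162, terminal growth 0.033, discount at r = 0.0969.
D_1 = 1.5687
D_2 = 1.8228
Terminal value at t=2: TV = D_3/(r−g) = 1.8830/(0.0969−0.033) = 29.4676
P₀ = 1.5687/(1+0.0969)^1 + 1.8228/(1+0.0969)^2 + 29.4676/(1+0.0969)^2 = 27.4364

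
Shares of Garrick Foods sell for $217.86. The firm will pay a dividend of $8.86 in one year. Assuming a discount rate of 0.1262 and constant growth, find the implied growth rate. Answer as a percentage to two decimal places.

From P₀ = D₁/(r − g), the implied growth is g = r − D₁/P₀.
g = 0.1262 − 8.86/217.86 = 0.1262 − 0.04067 = 0.08553

8.55%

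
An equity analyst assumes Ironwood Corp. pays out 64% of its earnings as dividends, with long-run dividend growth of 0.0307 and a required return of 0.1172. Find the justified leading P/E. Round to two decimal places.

Justified leading P/E = b/(r−g) = 0.64/(0.1172−0.0307) = 7.3988

7.40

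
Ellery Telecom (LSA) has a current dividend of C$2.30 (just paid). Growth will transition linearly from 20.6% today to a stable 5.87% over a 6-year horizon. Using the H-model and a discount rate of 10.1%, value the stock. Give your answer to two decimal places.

H-model: P₀ = D₀[(1+g_L) + H(g_S−g_L)]/(r−g_L), with H = 6/2 = 3.
P₀ = 2.30 × [(1+0.0587) + 3×(0.206−0.0587)] / (0.101−0.0587)
   = 2.30 × 1.5006 / 0.0423 = 81.5929

C$81.59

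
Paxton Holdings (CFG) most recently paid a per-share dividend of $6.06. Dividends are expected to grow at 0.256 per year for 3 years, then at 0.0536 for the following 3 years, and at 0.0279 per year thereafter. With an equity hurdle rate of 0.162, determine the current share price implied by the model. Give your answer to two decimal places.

Three-stage DDM. Project D₁…D_6; terminal Gordon value at t=6 with g = 0.0279; discount at r = 0.162.
D_1 = 7.6114
D_2 = 9.5599
D_3 = 12.0072
D_4 = 12.6508
D_5 = 13.3289
D_6 = 14.0433
TV_6 = 14.4351/(0.162−0.0279) = 107.6443
P₀ = Σ Dₜ/(1+r)ᵗ + TV_6/(1+r)^6 = 83.9459

$83.95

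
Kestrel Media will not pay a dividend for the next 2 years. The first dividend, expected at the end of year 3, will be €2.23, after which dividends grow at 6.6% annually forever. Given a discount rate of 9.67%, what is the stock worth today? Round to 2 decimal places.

Deferred-dividend DDM. At t=2 the remaining stream is a growing perpetuity with first payment D_3 = 2.23.
V_2 = D_3/(r−g) = 2.23/(0.0967−0.066) = 72.6384
P₀ = V_2/(1+r)^2 = 72.6384/(1+0.0967)^2 = 60.3936

€60.39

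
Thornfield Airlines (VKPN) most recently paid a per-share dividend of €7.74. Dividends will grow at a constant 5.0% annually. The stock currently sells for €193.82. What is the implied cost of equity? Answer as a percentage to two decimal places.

Rearranging the constant-growth DDM: r = D₁/P₀ + g.
D₁ = 7.74 × (1 + 0.05) = 8.1270.
r = 8.1270 / 193.82 + 0.05 = 0.04193 + 0.05 = 0.09193

9.19%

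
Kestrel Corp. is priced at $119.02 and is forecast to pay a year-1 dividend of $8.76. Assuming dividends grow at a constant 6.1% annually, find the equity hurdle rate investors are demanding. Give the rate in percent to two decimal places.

13.46%

Rearranging the constant-growth DDM: r = D₁/P₀ + g.
r = 8.7600 / 119.02 + 0.061 = 0.07360 + 0.061 = 0.13460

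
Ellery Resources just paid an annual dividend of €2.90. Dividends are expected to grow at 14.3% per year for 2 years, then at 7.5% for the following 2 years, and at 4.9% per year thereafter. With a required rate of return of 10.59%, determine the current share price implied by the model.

€66.00

Three-stage DDM. Project D₁…D_4; terminal Gordon value at t=4 with g = 0.049; discount at r = 0.1059.
D_1 = 3.3147
D_2 = 3.7887
D_3 = 4.0729
D_4 = 4.3783
TV_4 = 4.5929/(0.1059−0.049) = 80.7180
P₀ = Σ Dₜ/(1+r)ᵗ + TV_4/(1+r)^4 = 65.9979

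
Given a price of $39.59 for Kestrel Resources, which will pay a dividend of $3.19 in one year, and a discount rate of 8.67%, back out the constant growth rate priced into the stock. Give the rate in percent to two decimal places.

From P₀ = D₁/(r − g), the implied growth is g = r − D₁/P₀.
g = 0.0867 − 3.19/39.59 = 0.0867 − 0.08058 = 0.00612

0.61%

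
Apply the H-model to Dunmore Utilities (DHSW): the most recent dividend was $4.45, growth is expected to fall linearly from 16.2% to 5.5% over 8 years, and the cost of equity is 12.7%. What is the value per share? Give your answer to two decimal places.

$91.66

H-model: P₀ = D₀[(1+g_L) + H(g_S−g_L)]/(r−g_L), with H = 8/2 = 4.
P₀ = 4.45 × [(1+0.055) + 4×(0.162−0.055)] / (0.127−0.055)
   = 4.45 × 1.4830 / 0.072 = 91.6576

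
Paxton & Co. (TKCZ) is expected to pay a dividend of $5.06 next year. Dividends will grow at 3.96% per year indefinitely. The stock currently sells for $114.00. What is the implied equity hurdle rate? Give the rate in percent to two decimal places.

Rearranging the constant-growth DDM: r = D₁/P₀ + g.
r = 5.0600 / 114.00 + 0.0396 = 0.04439 + 0.0396 = 0.08399

8.40%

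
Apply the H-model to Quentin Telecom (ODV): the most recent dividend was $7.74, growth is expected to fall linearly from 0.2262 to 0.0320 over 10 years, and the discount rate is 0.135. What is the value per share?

H-model: P₀ = D₀[(1+g_L) + H(g_S−g_L)]/(r−g_L), with H = 10/2 = 5.
P₀ = 7.74 × [(1+0.032) + 5×(0.2262−0.032)] / (0.135−0.032)
   = 7.74 × 2.0030 / 0.103 = 150.5167

$150.52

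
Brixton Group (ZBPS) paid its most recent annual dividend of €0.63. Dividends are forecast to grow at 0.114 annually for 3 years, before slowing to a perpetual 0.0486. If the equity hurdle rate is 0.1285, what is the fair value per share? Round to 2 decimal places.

€9.80

Two-stage DDM. Project D₁…D_3 at 0.114, terminal growth 0.0486, discount at r = 0.1285.
D_1 = 0.7018
D_2 = 0.7818
D_3 = 0.8710
Terminal value at t=3: TV = D_4/(r−g) = 0.9133/(0.1285−0.0486) = 11.4303
P₀ = 0.7018/(1+0.1285)^1 + 0.7818/(1+0.1285)^2 + 0.8710/(1+0.1285)^3 + 11.4303/(1+0.1285)^3 = 9.7953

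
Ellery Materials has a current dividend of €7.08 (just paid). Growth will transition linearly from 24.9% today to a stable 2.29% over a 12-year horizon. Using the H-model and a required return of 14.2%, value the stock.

€141.45

H-model: P₀ = D₀[(1+g_L) + H(g_S−g_L)]/(r−g_L), with H = 12/2 = 6.
P₀ = 7.08 × [(1+0.0229) + 6×(0.249−0.0229)] / (0.142−0.0229)
   = 7.08 × 2.3795 / 0.1191 = 141.4514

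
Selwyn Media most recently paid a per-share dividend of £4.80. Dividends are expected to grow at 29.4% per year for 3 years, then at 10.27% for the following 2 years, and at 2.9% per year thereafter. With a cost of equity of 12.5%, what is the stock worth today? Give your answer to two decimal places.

£108.57

Three-stage DDM. Project D₁…D_5; terminal Gordon value at t=5 with g = 0.029; discount at r = 0.125.
D_1 = 6.2112
D_2 = 8.0373
D_3 = 10.4003
D_4 = 11.4684
D_5 = 12.6462
TV_5 = 13.0129/(0.125−0.029) = 135.5511
P₀ = Σ Dₜ/(1+r)ᵗ + TV_5/(1+r)^5 = 108.5745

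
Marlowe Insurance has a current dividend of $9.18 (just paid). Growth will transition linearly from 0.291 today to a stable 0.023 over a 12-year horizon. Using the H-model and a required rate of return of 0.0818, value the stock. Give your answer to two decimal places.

H-model: P₀ = D₀[(1+g_L) + H(g_S−g_L)]/(r−g_L), with H = 12/2 = 6.
P₀ = 9.18 × [(1+0.023) + 6×(0.291−0.023)] / (0.0818−0.023)
   = 9.18 × 2.6310 / 0.0588 = 410.7582

$410.76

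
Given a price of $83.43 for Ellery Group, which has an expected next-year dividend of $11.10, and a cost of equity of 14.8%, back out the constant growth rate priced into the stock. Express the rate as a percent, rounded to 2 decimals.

1.50%

From P₀ = D₁/(r − g), the implied growth is g = r − D₁/P₀.
g = 0.148 − 11.10/83.43 = 0.148 − 0.13305 = 0.01495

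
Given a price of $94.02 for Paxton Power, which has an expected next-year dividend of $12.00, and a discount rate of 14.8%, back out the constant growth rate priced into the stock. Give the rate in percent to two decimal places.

2.04%

From P₀ = D₁/(r − g), the implied growth is g = r − D₁/P₀.
g = 0.148 − 12.00/94.02 = 0.148 − 0.12763 = 0.02037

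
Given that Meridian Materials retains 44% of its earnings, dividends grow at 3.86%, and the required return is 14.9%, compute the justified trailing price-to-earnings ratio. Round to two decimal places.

5.27

Payout ratio b = 1 − 0.44 = 0.56.
Justified trailing P/E = b(1+g)/(r−g) = 0.56×(1+0.0386)/(0.149−0.0386) = 5.2683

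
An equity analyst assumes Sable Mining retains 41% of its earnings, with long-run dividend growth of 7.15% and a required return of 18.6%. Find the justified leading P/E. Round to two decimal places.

5.15

Payout ratio b = 1 − 0.41 = 0.59.
Justified leading P/E = b/(r−g) = 0.59/(0.186−0.0715) = 5.1528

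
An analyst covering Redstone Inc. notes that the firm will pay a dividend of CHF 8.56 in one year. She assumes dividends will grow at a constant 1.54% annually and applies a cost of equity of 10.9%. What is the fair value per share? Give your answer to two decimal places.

Gordon growth model: P₀ = D₁/(r − g), with D₁ = 8.56 given directly.
P₀ = 8.5600 / (0.109 − 0.0154) = 8.5600 / 0.0936 = 91.4530

CHF 91.45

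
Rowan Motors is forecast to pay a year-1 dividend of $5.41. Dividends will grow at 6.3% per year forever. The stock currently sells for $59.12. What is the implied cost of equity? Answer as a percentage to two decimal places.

15.45%

Rearranging the constant-growth DDM: r = D₁/P₀ + g.
r = 5.4100 / 59.12 + 0.063 = 0.09151 + 0.063 = 0.15451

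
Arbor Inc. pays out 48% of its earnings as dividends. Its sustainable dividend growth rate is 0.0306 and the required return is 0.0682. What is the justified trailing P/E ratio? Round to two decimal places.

Justified trailing P/E = b(1+g)/(r−g) = 0.48×(1+0.0306)/(0.0682−0.0306) = 13.1566

13.16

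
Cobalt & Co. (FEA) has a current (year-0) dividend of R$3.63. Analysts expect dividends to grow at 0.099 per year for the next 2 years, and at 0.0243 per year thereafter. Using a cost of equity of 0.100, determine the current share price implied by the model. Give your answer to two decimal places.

Two-stage DDM. Project D₁…D_2 at 0.099, terminal growth 0.0243, discount at r = 0.1.
D_1 = 3.9894
D_2 = 4.3843
Terminal value at t=2: TV = D_3/(r−g) = 4.4909/(0.1−0.0243) = 59.3244
P₀ = 3.9894/(1+0.1)^1 + 4.3843/(1+0.1)^2 + 59.3244/(1+0.1)^2 = 56.2785

R$56.28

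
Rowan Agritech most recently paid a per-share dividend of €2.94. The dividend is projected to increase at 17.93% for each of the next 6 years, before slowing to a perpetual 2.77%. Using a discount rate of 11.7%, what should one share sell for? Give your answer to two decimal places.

€68.28

Two-stage DDM. Project D₁…D_6 at 0.1793, terminal growth 0.0277, discount at r = 0.117.
D_1 = 3.4671
D_2 = 4.0888
D_3 = 4.8219
D_4 = 5.6865
D_5 = 6.7061
D_6 = 7.9085
Terminal value at t=6: TV = D_7/(r−g) = 8.1275/(0.117−0.0277) = 91.0140
P₀ = 3.4671/(1+0.117)^1 + 4.0888/(1+0.117)^2 + 4.8219/(1+0.117)^3 + 5.6865/(1+0.117)^4 + 6.7061/(1+0.117)^5 + 7.9085/(1+0.117)^6 + 91.0140/(1+0.117)^6 = 68.2806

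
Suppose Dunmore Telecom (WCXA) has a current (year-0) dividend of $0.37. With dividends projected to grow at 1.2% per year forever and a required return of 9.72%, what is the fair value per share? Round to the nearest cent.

Gordon growth model: P₀ = D₁/(r − g). D₁ = 0.37 × (1 + 0.012) = 0.3744.
P₀ = 0.3744 / (0.0972 − 0.012) = 0.3744 / 0.0852 = 4.3948

$4.39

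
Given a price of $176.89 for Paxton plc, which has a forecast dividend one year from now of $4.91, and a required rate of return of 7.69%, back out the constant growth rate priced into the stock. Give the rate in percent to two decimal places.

4.91%

From P₀ = D₁/(r − g), the implied growth is g = r − D₁/P₀.
g = 0.0769 − 4.91/176.89 = 0.0769 − 0.02776 = 0.04914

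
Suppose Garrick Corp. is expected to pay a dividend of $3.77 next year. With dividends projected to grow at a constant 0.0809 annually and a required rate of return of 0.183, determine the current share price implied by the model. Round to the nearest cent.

$36.92

Gordon growth model: P₀ = D₁/(r − g), with D₁ = 3.77 given directly.
P₀ = 3.7700 / (0.183 − 0.0809) = 3.7700 / 0.1021 = 36.9246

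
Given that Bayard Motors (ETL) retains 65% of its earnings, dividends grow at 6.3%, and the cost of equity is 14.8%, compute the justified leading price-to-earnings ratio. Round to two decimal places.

Payout ratio b = 1 − 0.65 = 0.35.
Justified leading P/E = b/(r−g) = 0.35/(0.148−0.063) = 4.1176

4.12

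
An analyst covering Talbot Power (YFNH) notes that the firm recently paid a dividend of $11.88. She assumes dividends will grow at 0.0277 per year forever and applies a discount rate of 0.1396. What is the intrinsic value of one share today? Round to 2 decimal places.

Gordon growth model: P₀ = D₁/(r − g). D₁ = 11.88 × (1 + 0.0277) = 12.2091.
P₀ = 12.2091 / (0.1396 − 0.0277) = 12.2091 / 0.1119 = 109.1070

$109.11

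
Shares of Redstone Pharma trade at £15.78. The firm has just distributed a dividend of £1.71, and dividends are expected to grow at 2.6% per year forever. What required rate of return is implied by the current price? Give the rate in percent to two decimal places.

13.72%

Rearranging the constant-growth DDM: r = D₁/P₀ + g.
D₁ = 1.71 × (1 + 0.026) = 1.7545.
r = 1.7545 / 15.78 + 0.026 = 0.11118 + 0.026 = 0.13718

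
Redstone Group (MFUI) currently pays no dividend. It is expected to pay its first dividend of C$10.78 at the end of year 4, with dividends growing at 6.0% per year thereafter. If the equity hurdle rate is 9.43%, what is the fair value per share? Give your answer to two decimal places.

Deferred-dividend DDM. At t=3 the remaining stream is a growing perpetuity with first payment D_4 = 10.78.
V_3 = D_4/(r−g) = 10.78/(0.0943−0.06) = 314.2857
P₀ = V_3/(1+r)^3 = 314.2857/(1+0.0943)^3 = 239.8366

C$239.84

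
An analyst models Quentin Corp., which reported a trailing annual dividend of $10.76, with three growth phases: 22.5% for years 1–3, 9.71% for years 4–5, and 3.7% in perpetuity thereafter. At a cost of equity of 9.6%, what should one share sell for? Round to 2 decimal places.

$335.18

Three-stage DDM. Project D₁…D_5; terminal Gordon value at t=5 with g = 0.037; discount at r = 0.096.
D_1 = 13.1810
D_2 = 16.1467
D_3 = 19.7797
D_4 = 21.7004
D_5 = 23.8075
TV_5 = 24.6883/(0.096−0.037) = 418.4463
P₀ = Σ Dₜ/(1+r)ᵗ + TV_5/(1+r)^5 = 335.1843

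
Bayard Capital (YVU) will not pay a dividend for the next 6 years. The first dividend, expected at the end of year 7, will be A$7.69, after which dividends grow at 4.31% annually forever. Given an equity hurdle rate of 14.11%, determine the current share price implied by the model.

Deferred-dividend DDM. At t=6 the remaining stream is a growing perpetuity with first payment D_7 = 7.69.
V_6 = D_7/(r−g) = 7.69/(0.1411−0.0431) = 78.4694
P₀ = V_6/(1+r)^6 = 78.4694/(1+0.1411)^6 = 35.5433

A$35.54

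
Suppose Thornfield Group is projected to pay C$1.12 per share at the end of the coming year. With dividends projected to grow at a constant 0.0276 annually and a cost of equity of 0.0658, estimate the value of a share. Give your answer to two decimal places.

C$29.32

Gordon growth model: P₀ = D₁/(r − g), with D₁ = 1.12 given directly.
P₀ = 1.1200 / (0.0658 − 0.0276) = 1.1200 / 0.0382 = 29.3194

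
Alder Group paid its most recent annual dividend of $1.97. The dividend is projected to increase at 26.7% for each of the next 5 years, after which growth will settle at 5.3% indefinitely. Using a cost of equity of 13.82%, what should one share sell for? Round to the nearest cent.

$55.36

Two-stage DDM. Project D₁…D_5 at 0.267, terminal growth 0.053, discount at r = 0.1382.
D_1 = 2.4960
D_2 = 3.1624
D_3 = 4.0068
D_4 = 5.0766
D_5 = 6.4320
Terminal value at t=5: TV = D_6/(r−g) = 6.7729/(0.1382−0.053) = 79.4947
P₀ = 2.4960/(1+0.1382)^1 + 3.1624/(1+0.1382)^2 + 4.0068/(1+0.1382)^3 + 5.0766/(1+0.1382)^4 + 6.4320/(1+0.1382)^5 + 79.4947/(1+0.1382)^5 = 55.3578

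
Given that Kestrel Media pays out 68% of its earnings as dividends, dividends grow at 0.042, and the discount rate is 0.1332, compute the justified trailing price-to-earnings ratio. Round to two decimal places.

Justified trailing P/E = b(1+g)/(r−g) = 0.68×(1+0.042)/(0.1332−0.042) = 7.7693

7.77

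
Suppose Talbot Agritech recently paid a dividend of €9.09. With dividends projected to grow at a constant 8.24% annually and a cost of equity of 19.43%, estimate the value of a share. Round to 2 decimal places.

Gordon growth model: P₀ = D₁/(r − g). D₁ = 9.09 × (1 + 0.0824) = 9.8390.
P₀ = 9.8390 / (0.1943 − 0.0824) = 9.8390 / 0.1119 = 87.9269

€87.93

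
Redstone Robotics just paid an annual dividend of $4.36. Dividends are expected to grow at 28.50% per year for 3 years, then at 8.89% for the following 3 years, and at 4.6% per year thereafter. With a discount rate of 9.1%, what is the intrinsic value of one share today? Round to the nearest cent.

Three-stage DDM. Project D₁…D_6; terminal Gordon value at t=6 with g = 0.046; discount at r = 0.091.
D_1 = 5.6026
D_2 = 7.1993
D_3 = 9.2512
D_4 = 10.0736
D_5 = 10.9691
D_6 = 11.9443
TV_6 = 12.4937/(0.091−0.046) = 277.6381
P₀ = Σ Dₜ/(1+r)ᵗ + TV_6/(1+r)^6 = 204.2356

$204.24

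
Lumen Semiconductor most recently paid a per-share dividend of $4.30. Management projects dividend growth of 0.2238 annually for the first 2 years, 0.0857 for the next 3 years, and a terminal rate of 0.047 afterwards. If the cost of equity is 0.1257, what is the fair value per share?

$84.60

Three-stage DDM. Project D₁…D_5; terminal Gordon value at t=5 with g = 0.047; discount at r = 0.1257.
D_1 = 5.2623
D_2 = 6.4401
D_3 = 6.9920
D_4 = 7.5912
D_5 = 8.2417
TV_5 = 8.6291/(0.1257−0.047) = 109.6455
P₀ = Σ Dₜ/(1+r)ᵗ + TV_5/(1+r)^5 = 84.6016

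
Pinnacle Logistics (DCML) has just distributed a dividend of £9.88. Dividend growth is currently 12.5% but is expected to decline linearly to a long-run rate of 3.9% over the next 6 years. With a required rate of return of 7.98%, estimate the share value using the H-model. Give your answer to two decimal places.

£314.08

H-model: P₀ = D₀[(1+g_L) + H(g_S−g_L)]/(r−g_L), with H = 6/2 = 3.
P₀ = 9.88 × [(1+0.039) + 3×(0.125−0.039)] / (0.0798−0.039)
   = 9.88 × 1.2970 / 0.0408 = 314.0775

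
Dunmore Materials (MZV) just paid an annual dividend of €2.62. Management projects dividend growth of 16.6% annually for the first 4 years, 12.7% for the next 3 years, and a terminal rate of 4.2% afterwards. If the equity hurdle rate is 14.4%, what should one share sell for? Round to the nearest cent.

Three-stage DDM. Project D₁…D_7; terminal Gordon value at t=7 with g = 0.042; discount at r = 0.144.
D_1 = 3.0549
D_2 = 3.5620
D_3 = 4.1533
D_4 = 4.8428
D_5 = 5.4578
D_6 = 6.1510
D_7 = 6.9321
TV_7 = 7.2233/(0.144−0.042) = 70.8166
P₀ = Σ Dₜ/(1+r)ᵗ + TV_7/(1+r)^7 = 46.8418

€46.84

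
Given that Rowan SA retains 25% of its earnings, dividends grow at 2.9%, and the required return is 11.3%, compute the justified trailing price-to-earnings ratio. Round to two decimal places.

9.19

Payout ratio b = 1 − 0.25 = 0.75.
Justified trailing P/E = b(1+g)/(r−g) = 0.75×(1+0.029)/(0.113−0.029) = 9.1875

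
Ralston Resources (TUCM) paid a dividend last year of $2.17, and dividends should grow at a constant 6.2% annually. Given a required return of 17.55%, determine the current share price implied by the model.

Gordon growth model: P₀ = D₁/(r − g). D₁ = 2.17 × (1 + 0.062) = 2.3045.
P₀ = 2.3045 / (0.1755 − 0.062) = 2.3045 / 0.1135 = 20.3043

$20.30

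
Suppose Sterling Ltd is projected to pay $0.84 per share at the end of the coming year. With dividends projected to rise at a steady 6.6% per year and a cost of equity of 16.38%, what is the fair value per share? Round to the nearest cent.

$8.59

Gordon growth model: P₀ = D₁/(r − g), with D₁ = 0.84 given directly.
P₀ = 0.8400 / (0.1638 − 0.066) = 0.8400 / 0.0978 = 8.5890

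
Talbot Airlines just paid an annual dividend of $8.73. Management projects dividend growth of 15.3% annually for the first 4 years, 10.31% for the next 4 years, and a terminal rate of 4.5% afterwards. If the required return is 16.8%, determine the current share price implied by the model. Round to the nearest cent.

$118.65

Three-stage DDM. Project D₁…D_8; terminal Gordon value at t=8 with g = 0.045; discount at r = 0.168.
D_1 = 10.0657
D_2 = 11.6057
D_3 = 13.3814
D_4 = 15.4288
D_5 = 17.0195
D_6 = 18.7742
D_7 = 20.7098
D_8 = 22.8450
TV_8 = 23.8730/(0.168−0.045) = 194.0896
P₀ = Σ Dₜ/(1+r)ᵗ + TV_8/(1+r)^8 = 118.6511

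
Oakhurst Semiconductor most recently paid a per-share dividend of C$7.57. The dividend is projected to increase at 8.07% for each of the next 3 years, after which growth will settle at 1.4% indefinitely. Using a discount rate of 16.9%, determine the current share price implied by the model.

Two-stage DDM. Project D₁…D_3 at 0.0807, terminal growth 0.014, discount at r = 0.169.
D_1 = 8.1809
D_2 = 8.8411
D_3 = 9.5546
Terminal value at t=3: TV = D_4/(r−g) = 9.6883/(0.169−0.014) = 62.5054
P₀ = 8.1809/(1+0.169)^1 + 8.8411/(1+0.169)^2 + 9.5546/(1+0.169)^3 + 62.5054/(1+0.169)^3 = 58.5755

C$58.58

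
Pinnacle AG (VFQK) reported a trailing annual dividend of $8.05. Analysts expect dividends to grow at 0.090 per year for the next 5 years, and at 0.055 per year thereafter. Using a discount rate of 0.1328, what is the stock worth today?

$125.95

Two-stage DDM. Project D₁…D_5 at 0.09, terminal growth 0.055, discount at r = 0.1328.
D_1 = 8.7745
D_2 = 9.5642
D_3 = 10.4250
D_4 = 11.3632
D_5 = 12.3859
Terminal value at t=5: TV = D_6/(r−g) = 13.0671/(0.1328−0.055) = 167.9582
P₀ = 8.7745/(1+0.1328)^1 + 9.5642/(1+0.1328)^2 + 10.4250/(1+0.1328)^3 + 11.3632/(1+0.1328)^4 + 12.3859/(1+0.1328)^5 + 167.9582/(1+0.1328)^5 = 125.9511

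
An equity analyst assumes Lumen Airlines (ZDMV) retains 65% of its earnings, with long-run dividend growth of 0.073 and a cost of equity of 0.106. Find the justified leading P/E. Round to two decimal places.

Payout ratio b = 1 − 0.65 = 0.35.
Justified leading P/E = b/(r−g) = 0.35/(0.106−0.073) = 10.6061

10.61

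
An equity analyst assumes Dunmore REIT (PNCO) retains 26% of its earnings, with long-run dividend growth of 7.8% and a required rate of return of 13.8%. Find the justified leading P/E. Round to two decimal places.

Payout ratio b = 1 − 0.26 = 0.74.
Justified leading P/E = b/(r−g) = 0.74/(0.138−0.078) = 12.3333

12.33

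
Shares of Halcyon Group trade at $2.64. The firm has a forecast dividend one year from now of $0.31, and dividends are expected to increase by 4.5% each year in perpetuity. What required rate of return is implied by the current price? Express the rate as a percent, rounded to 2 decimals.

Rearranging the constant-growth DDM: r = D₁/P₀ + g.
r = 0.3100 / 2.64 + 0.045 = 0.11742 + 0.045 = 0.16242

16.24%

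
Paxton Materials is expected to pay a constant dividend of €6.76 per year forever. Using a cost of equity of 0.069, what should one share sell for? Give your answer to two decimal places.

€97.97

Zero-growth DDM (perpetuity): P₀ = D/r = 6.76 / 0.069 = 97.9710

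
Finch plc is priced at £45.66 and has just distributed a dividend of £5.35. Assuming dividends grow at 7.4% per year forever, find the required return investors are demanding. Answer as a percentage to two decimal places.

Rearranging the constant-growth DDM: r = D₁/P₀ + g.
D₁ = 5.35 × (1 + 0.074) = 5.7459.
r = 5.7459 / 45.66 + 0.074 = 0.12584 + 0.074 = 0.19984

19.98%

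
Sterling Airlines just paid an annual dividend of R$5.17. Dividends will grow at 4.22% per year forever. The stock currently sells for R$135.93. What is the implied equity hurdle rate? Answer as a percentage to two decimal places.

Rearranging the constant-growth DDM: r = D₁/P₀ + g.
D₁ = 5.17 × (1 + 0.0422) = 5.3882.
r = 5.3882 / 135.93 + 0.0422 = 0.03964 + 0.0422 = 0.08184

8.18%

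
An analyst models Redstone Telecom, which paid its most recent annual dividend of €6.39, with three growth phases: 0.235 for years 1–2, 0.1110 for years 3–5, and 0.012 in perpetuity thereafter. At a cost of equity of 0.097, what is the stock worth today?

€140.38

Three-stage DDM. Project D₁…D_5; terminal Gordon value at t=5 with g = 0.012; discount at r = 0.097.
D_1 = 7.8916
D_2 = 9.7462
D_3 = 10.8280
D_4 = 12.0299
D_5 = 13.3652
TV_5 = 13.5256/(0.097−0.012) = 159.1250
P₀ = Σ Dₜ/(1+r)ᵗ + TV_5/(1+r)^5 = 140.3771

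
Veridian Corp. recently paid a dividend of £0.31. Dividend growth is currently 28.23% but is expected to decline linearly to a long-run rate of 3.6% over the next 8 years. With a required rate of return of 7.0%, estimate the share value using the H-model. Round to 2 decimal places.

£18.43

H-model: P₀ = D₀[(1+g_L) + H(g_S−g_L)]/(r−g_L), with H = 8/2 = 4.
P₀ = 0.31 × [(1+0.036) + 4×(0.2823−0.036)] / (0.07−0.036)
   = 0.31 × 2.0212 / 0.034 = 18.4286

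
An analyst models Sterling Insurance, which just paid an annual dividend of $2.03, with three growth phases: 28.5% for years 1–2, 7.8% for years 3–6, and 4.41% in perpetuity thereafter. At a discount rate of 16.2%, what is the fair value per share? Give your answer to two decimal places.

Three-stage DDM. Project D₁…D_6; terminal Gordon value at t=6 with g = 0.0441; discount at r = 0.162.
D_1 = 2.6085
D_2 = 3.3520
D_3 = 3.6134
D_4 = 3.8953
D_5 = 4.1991
D_6 = 4.5267
TV_6 = 4.7263/(0.162−0.0441) = 40.0872
P₀ = Σ Dₜ/(1+r)ᵗ + TV_6/(1+r)^6 = 29.2722

$29.27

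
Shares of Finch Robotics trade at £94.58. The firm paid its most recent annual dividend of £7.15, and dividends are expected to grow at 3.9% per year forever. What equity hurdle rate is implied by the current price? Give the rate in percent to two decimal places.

11.75%

Rearranging the constant-growth DDM: r = D₁/P₀ + g.
D₁ = 7.15 × (1 + 0.039) = 7.4288.
r = 7.4288 / 94.58 + 0.039 = 0.07855 + 0.039 = 0.11755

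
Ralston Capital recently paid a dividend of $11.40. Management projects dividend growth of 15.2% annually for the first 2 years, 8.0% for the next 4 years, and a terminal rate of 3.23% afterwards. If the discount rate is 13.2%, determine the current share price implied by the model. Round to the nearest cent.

$166.74

Three-stage DDM. Project D₁…D_6; terminal Gordon value at t=6 with g = 0.0323; discount at r = 0.132.
D_1 = 13.1328
D_2 = 15.1290
D_3 = 16.3393
D_4 = 17.6464
D_5 = 19.0582
D_6 = 20.5828
TV_6 = 21.2476/(0.132−0.0323) = 213.1158
P₀ = Σ Dₜ/(1+r)ᵗ + TV_6/(1+r)^6 = 166.7365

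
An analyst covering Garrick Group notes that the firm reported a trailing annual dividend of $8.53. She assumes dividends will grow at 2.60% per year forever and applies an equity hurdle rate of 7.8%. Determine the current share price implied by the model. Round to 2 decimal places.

$168.30

Gordon growth model: P₀ = D₁/(r − g). D₁ = 8.53 × (1 + 0.026) = 8.7518.
P₀ = 8.7518 / (0.078 − 0.026) = 8.7518 / 0.052 = 168.3035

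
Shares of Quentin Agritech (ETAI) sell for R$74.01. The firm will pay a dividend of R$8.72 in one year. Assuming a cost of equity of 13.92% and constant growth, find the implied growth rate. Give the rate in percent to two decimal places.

From P₀ = D₁/(r − g), the implied growth is g = r − D₁/P₀.
g = 0.1392 − 8.72/74.01 = 0.1392 − 0.11782 = 0.02138

2.14%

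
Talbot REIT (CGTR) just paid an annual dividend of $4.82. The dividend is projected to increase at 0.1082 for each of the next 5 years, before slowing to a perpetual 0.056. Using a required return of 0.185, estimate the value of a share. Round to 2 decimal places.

$48.02

Two-stage DDM. Project D₁…D_5 at 0.1082, terminal growth 0.056, discount at r = 0.185.
D_1 = 5.3415
D_2 = 5.9195
D_3 = 6.5600
D_4 = 7.2698
D_5 = 8.0563
Terminal value at t=5: TV = D_6/(r−g) = 8.5075/(0.185−0.056) = 65.9496
P₀ = 5.3415/(1+0.185)^1 + 5.9195/(1+0.185)^2 + 6.5600/(1+0.185)^3 + 7.2698/(1+0.185)^4 + 8.0563/(1+0.185)^5 + 65.9496/(1+0.185)^5 = 48.0241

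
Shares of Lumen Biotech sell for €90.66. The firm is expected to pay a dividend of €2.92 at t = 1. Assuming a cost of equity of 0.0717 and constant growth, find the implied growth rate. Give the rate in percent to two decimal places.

From P₀ = D₁/(r − g), the implied growth is g = r − D₁/P₀.
g = 0.0717 − 2.92/90.66 = 0.0717 − 0.03221 = 0.03949

3.95%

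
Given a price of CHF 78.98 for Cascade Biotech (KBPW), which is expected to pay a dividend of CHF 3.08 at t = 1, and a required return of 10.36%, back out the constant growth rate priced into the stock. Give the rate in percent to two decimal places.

From P₀ = D₁/(r − g), the implied growth is g = r − D₁/P₀.
g = 0.1036 − 3.08/78.98 = 0.1036 − 0.03900 = 0.06460

6.46%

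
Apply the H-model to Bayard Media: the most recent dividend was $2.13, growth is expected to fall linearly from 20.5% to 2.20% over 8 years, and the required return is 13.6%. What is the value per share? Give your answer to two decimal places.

$32.77

H-model: P₀ = D₀[(1+g_L) + H(g_S−g_L)]/(r−g_L), with H = 8/2 = 4.
P₀ = 2.13 × [(1+0.022) + 4×(0.205−0.022)] / (0.136−0.022)
   = 2.13 × 1.7540 / 0.114 = 32.7721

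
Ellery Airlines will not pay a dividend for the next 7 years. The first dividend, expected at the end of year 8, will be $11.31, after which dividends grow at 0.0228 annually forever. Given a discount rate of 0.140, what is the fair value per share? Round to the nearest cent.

$38.57

Deferred-dividend DDM. At t=7 the remaining stream is a growing perpetuity with first payment D_8 = 11.31.
V_7 = D_8/(r−g) = 11.31/(0.14−0.0228) = 96.5017
P₀ = V_7/(1+r)^7 = 96.5017/(1+0.14)^7 = 38.5657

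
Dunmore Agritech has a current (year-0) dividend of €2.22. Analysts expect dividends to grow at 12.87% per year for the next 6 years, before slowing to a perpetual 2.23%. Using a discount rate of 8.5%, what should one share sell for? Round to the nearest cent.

Two-stage DDM. Project D₁…D_6 at 0.1287, terminal growth 0.0223, discount at r = 0.085.
D_1 = 2.5057
D_2 = 2.8282
D_3 = 3.1922
D_4 = 3.6030
D_5 = 4.0667
D_6 = 4.5901
Terminal value at t=6: TV = D_7/(r−g) = 4.6925/(0.085−0.0223) = 74.8402
P₀ = 2.5057/(1+0.085)^1 + 2.8282/(1+0.085)^2 + 3.1922/(1+0.085)^3 + 3.6030/(1+0.085)^4 + 4.0667/(1+0.085)^5 + 4.5901/(1+0.085)^6 + 74.8402/(1+0.085)^6 = 61.2019

€61.20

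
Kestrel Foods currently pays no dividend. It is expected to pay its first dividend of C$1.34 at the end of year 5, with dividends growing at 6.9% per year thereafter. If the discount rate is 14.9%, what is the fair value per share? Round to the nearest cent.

Deferred-dividend DDM. At t=4 the remaining stream is a growing perpetuity with first payment D_5 = 1.34.
V_4 = D_5/(r−g) = 1.34/(0.149−0.069) = 16.7500
P₀ = V_4/(1+r)^4 = 16.7500/(1+0.149)^4 = 9.6103

C$9.61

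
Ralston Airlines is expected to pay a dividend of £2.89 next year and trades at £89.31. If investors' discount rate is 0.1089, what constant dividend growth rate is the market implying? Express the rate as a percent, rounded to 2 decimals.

7.65%

From P₀ = D₁/(r − g), the implied growth is g = r − D₁/P₀.
g = 0.1089 − 2.89/89.31 = 0.1089 − 0.03236 = 0.07654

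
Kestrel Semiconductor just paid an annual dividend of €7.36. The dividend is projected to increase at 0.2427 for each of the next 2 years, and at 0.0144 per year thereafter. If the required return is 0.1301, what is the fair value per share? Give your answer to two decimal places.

Two-stage DDM. Project D₁…D_2 at 0.2427, terminal growth 0.0144, discount at r = 0.1301.
D_1 = 9.1463
D_2 = 11.3661
Terminal value at t=2: TV = D_3/(r−g) = 11.5297/(0.1301−0.0144) = 99.6521
P₀ = 9.1463/(1+0.1301)^1 + 11.3661/(1+0.1301)^2 + 99.6521/(1+0.1301)^2 = 95.0214

€95.02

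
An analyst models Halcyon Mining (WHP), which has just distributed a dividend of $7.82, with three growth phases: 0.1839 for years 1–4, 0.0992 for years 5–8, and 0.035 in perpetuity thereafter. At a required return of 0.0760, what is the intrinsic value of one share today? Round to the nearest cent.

$403.40

Three-stage DDM. Project D₁…D_8; terminal Gordon value at t=8 with g = 0.035; discount at r = 0.076.
D_1 = 9.2581
D_2 = 10.9607
D_3 = 12.9763
D_4 = 15.3627
D_5 = 16.8867
D_6 = 18.5618
D_7 = 20.4031
D_8 = 22.4271
TV_8 = 23.2121/(0.076−0.035) = 566.1483
P₀ = Σ Dₜ/(1+r)ᵗ + TV_8/(1+r)^8 = 403.4050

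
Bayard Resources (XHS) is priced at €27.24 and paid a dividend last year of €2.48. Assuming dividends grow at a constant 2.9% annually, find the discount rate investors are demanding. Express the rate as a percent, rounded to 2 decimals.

Rearranging the constant-growth DDM: r = D₁/P₀ + g.
D₁ = 2.48 × (1 + 0.029) = 2.5519.
r = 2.5519 / 27.24 + 0.029 = 0.09368 + 0.029 = 0.12268

12.27%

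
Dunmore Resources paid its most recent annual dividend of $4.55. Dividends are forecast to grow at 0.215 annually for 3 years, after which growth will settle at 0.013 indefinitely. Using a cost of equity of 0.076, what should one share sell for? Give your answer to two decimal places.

$122.83

Two-stage DDM. Project D₁…D_3 at 0.215, terminal growth 0.013, discount at r = 0.076.
D_1 = 5.5282
D_2 = 6.7168
D_3 = 8.1609
Terminal value at t=3: TV = D_4/(r−g) = 8.2670/(0.076−0.013) = 131.2227
P₀ = 5.5282/(1+0.076)^1 + 6.7168/(1+0.076)^2 + 8.1609/(1+0.076)^3 + 131.2227/(1+0.076)^3 = 122.8251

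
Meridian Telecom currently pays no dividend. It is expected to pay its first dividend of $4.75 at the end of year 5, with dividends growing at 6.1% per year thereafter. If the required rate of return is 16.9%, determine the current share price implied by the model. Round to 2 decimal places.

Deferred-dividend DDM. At t=4 the remaining stream is a growing perpetuity with first payment D_5 = 4.75.
V_4 = D_5/(r−g) = 4.75/(0.169−0.061) = 43.9815
P₀ = V_4/(1+r)^4 = 43.9815/(1+0.169)^4 = 23.5511

$23.55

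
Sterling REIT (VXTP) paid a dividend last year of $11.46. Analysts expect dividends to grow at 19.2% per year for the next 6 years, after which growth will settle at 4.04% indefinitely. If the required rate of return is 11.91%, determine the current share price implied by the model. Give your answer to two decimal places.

Two-stage DDM. Project D₁…D_6 at 0.192, terminal growth 0.0404, discount at r = 0.1191.
D_1 = 13.6603
D_2 = 16.2831
D_3 = 19.4095
D_4 = 23.1361
D_5 = 27.5782
D_6 = 32.8732
Terminal value at t=6: TV = D_7/(r−g) = 34.2013/(0.1191−0.0404) = 434.5780
P₀ = 13.6603/(1+0.1191)^1 + 16.2831/(1+0.1191)^2 + 19.4095/(1+0.1191)^3 + 23.1361/(1+0.1191)^4 + 27.5782/(1+0.1191)^5 + 32.8732/(1+0.1191)^6 + 434.5780/(1+0.1191)^6 = 307.4896

$307.49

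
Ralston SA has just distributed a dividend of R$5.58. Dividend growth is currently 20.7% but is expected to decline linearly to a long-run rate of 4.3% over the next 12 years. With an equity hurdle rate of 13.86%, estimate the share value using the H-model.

R$118.31

H-model: P₀ = D₀[(1+g_L) + H(g_S−g_L)]/(r−g_L), with H = 12/2 = 6.
P₀ = 5.58 × [(1+0.043) + 6×(0.207−0.043)] / (0.1386−0.043)
   = 5.58 × 2.0270 / 0.0956 = 118.3123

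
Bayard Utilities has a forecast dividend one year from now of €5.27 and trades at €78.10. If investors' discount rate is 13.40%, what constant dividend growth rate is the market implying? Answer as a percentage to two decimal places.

From P₀ = D₁/(r − g), the implied growth is g = r − D₁/P₀.
g = 0.134 − 5.27/78.10 = 0.134 − 0.06748 = 0.06652

6.65%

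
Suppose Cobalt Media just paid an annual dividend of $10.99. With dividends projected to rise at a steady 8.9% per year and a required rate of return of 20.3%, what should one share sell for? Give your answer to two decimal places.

$104.98

Gordon growth model: P₀ = D₁/(r − g). D₁ = 10.99 × (1 + 0.089) = 11.9681.
P₀ = 11.9681 / (0.203 − 0.089) = 11.9681 / 0.114 = 104.9834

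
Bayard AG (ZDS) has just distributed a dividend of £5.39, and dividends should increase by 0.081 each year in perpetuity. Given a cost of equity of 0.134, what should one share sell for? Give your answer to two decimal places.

Gordon growth model: P₀ = D₁/(r − g). D₁ = 5.39 × (1 + 0.081) = 5.8266.
P₀ = 5.8266 / (0.134 − 0.081) = 5.8266 / 0.053 = 109.9357

£109.94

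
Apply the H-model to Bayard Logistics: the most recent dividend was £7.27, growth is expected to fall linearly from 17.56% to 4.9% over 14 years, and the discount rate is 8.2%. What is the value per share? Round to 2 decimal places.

£426.33

H-model: P₀ = D₀[(1+g_L) + H(g_S−g_L)]/(r−g_L), with H = 14/2 = 7.
P₀ = 7.27 × [(1+0.049) + 7×(0.1756−0.049)] / (0.082−0.049)
   = 7.27 × 1.9352 / 0.033 = 426.3304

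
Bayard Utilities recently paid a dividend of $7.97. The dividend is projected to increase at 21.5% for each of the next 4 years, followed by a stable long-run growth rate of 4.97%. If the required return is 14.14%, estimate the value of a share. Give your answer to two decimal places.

Two-stage DDM. Project D₁…D_4 at 0.215, terminal growth 0.0497, discount at r = 0.1414.
D_1 = 9.6836
D_2 = 11.7655
D_3 = 14.2951
D_4 = 17.3685
Terminal value at t=4: TV = D_5/(r−g) = 18.2318/(0.1414−0.0497) = 198.8196
P₀ = 9.6836/(1+0.1414)^1 + 11.7655/(1+0.1414)^2 + 14.2951/(1+0.1414)^3 + 17.3685/(1+0.1414)^4 + 198.8196/(1+0.1414)^4 = 154.5021

$154.50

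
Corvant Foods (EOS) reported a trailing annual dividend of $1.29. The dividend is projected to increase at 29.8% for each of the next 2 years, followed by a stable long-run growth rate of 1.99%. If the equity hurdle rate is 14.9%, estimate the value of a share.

Two-stage DDM. Project D₁…D_2 at 0.298, terminal growth 0.0199, discount at r = 0.149.
D_1 = 1.6744
D_2 = 2.1734
Terminal value at t=2: TV = D_3/(r−g) = 2.2166/(0.149−0.0199) = 17.1700
P₀ = 1.6744/(1+0.149)^1 + 2.1734/(1+0.149)^2 + 17.1700/(1+0.149)^2 = 16.1091

$16.11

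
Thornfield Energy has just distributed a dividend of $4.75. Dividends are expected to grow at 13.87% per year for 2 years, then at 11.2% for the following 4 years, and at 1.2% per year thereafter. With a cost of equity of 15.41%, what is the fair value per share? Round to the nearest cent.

$54.56

Three-stage DDM. Project D₁…D_6; terminal Gordon value at t=6 with g = 0.012; discount at r = 0.1541.
D_1 = 5.4088
D_2 = 6.1590
D_3 = 6.8488
D_4 = 7.6159
D_5 = 8.4689
D_6 = 9.4174
TV_6 = 9.5304/(0.1541−0.012) = 67.0684
P₀ = Σ Dₜ/(1+r)ᵗ + TV_6/(1+r)^6 = 54.5636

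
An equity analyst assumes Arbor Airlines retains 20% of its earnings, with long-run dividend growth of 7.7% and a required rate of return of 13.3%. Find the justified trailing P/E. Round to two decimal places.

Payout ratio b = 1 − 0.20 = 0.80.
Justified trailing P/E = b(1+g)/(r−g) = 0.80×(1+0.077)/(0.133−0.077) = 15.3857

15.39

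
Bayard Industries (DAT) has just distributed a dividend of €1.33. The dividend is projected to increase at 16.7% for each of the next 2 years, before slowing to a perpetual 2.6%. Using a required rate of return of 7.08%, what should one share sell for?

€39.21

Two-stage DDM. Project D₁…D_2 at 0.167, terminal growth 0.026, discount at r = 0.0708.
D_1 = 1.5521
D_2 = 1.8113
Terminal value at t=2: TV = D_3/(r−g) = 1.8584/(0.0708−0.026) = 41.4823
P₀ = 1.5521/(1+0.0708)^1 + 1.8113/(1+0.0708)^2 + 41.4823/(1+0.0708)^2 = 39.2073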